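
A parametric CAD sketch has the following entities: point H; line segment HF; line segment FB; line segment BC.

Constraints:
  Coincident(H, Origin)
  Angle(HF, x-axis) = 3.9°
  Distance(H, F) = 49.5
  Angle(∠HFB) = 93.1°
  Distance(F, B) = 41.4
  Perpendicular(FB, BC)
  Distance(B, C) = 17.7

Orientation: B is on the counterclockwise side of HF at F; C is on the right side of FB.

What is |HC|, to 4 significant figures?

80.30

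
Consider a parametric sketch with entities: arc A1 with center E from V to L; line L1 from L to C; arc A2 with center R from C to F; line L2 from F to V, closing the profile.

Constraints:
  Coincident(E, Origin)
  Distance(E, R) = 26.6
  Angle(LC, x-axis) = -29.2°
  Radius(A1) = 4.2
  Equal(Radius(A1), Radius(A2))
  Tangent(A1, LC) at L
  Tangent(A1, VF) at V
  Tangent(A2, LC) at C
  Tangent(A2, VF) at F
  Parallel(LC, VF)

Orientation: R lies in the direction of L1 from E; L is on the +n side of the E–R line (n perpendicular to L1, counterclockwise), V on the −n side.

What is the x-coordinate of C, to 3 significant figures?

25.3

The slot axis is L1's direction at -29.2°, so u = (cos -29.2°, sin -29.2°) = (0.873, -0.488) and n = (−sin -29.2°, cos -29.2°) = (0.488, 0.873). E is at the origin and R lies 26.6 along u from E, so R = 26.6·u = (23.2, -13.0). Tangency of A1 to both parallel lines with radius 4.2 puts L and V at E ± 4.2·n: L = (2.05, 3.67), V = (-2.05, -3.67). Equal radii place C and F the same way about R: C = R + 4.2·n = (25.3, -9.31), F = R − 4.2·n = (21.2, -16.6). So C.x = 25.3.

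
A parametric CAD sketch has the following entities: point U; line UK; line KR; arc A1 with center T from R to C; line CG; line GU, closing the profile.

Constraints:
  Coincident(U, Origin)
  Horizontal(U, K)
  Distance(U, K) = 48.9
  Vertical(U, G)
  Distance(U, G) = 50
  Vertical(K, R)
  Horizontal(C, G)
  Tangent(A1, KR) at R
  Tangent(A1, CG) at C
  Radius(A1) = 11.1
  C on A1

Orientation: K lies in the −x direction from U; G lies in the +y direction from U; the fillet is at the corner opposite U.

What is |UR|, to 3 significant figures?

62.5

U is at the origin; UK is horizontal with |UK| = 48.9 and K on the −x side, so K = (-48.9, 0.00). U and G share the same x with |UG| = 50.0 and G on the +y side, so G = (0.00, 50.0). The virtual corner opposite U is at (-48.9, 50.0). The tangent condition forces TR to be normal to KR and tangency of A1 to CG means the radius TC is perpendicular to CG, with radius 11.1, so the center T sits 11.1 in from both sides at T = (-37.8, 38.9). That places the tangent points at R = (-48.9, 38.9) on KR and C = (-37.8, 50.0) on CG. Then |UR| = |R − U| = 62.5.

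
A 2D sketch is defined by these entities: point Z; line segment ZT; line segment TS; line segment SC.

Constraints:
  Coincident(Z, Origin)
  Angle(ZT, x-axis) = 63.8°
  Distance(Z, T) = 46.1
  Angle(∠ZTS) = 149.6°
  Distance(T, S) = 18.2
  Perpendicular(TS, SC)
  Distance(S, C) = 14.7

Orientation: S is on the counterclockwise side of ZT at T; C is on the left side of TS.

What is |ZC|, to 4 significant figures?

58.60

∠ZTS = 149.6°, so TS runs at 63.8° + (180° − 149.6°) = 94.20° from the x-axis; with |TS| = 18.2, S = T + 18.2·(cos 94.20°, sin 94.20°) = (19.02, 59.51). TS is perpendicular to SC; with |SC| = 14.7 on the left of TS, C = S + 14.7·(-0.9973, -0.07324) = (4.360, 58.44). Then |ZC| = |C − Z| = 58.60.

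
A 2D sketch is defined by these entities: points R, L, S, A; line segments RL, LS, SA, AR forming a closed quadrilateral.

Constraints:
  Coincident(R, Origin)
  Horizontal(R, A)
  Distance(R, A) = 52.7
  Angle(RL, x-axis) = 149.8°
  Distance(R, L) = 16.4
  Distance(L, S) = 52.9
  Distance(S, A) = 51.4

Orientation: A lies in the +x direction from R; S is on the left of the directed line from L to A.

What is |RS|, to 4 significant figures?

50.30

R is at the origin; R and A share the same y with |RA| = 52.7 and A in +x, so A = (52.7, 0). RL runs at 149.8° with |RL| = 16.4, so L = (-14.17, 8.250). S is determined by |LS| = 52.9 and |SA| = 51.4 together: it lies at the intersection of circle(L, 52.9) and circle(A, 51.4). With |LA| = 67.38, the foot of the radical line on LA is 34.85 from L and the perpendicular offset is √(52.9² − 34.85²) = 39.80. Taking the left-of-LA solution: S = (25.29, 43.48).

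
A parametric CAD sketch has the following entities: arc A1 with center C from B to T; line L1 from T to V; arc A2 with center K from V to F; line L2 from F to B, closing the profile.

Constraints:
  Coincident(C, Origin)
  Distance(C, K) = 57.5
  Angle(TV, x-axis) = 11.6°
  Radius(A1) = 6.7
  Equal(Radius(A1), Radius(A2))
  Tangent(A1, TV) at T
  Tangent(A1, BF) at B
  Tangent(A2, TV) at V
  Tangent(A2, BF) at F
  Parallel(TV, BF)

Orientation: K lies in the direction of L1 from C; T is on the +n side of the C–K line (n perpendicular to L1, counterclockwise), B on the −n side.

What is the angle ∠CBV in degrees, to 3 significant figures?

76.9°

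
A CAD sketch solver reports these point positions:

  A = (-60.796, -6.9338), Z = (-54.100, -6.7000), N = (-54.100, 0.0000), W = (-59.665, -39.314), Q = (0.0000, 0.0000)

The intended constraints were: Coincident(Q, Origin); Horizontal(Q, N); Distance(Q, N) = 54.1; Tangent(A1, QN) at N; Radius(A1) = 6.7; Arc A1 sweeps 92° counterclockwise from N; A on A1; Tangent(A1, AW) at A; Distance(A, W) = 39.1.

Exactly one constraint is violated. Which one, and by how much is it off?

Distance(A, W) = 39.1 — off by 6.70.

Q = (0.00, 0.00) ✓; Q.y = 0.00, N.y = 0.00 ✓; |QN| = 54.10 ✓; ∠(ZN, NQ) = 90.00° ✓; |ZN| = 6.700 ✓; bearing(Z→A) − bearing(Z→N) = 92.00° ✓; |ZA| = 6.700 ✓; ∠(ZA, AW) = 90.00° ✓; |AW| = 32.40 ✗.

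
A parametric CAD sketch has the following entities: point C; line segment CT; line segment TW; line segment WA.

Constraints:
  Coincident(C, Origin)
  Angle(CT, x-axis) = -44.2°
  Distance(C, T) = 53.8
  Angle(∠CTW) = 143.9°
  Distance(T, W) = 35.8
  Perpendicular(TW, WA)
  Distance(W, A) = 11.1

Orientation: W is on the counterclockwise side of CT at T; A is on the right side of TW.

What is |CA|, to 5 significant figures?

90.086

C is at the origin; CT runs at -44.2° with length 53.8, so T = 53.8·(cos -44.2°, sin -44.2°) = (38.570, -37.507). ∠CTW = 143.9°, so TW runs at -44.2° + (180° − 143.9°) = -8.1000° from the x-axis; with |TW| = 35.8, W = T + 35.8·(cos -8.1000°, sin -8.1000°) = (74.013, -42.552). TW is perpendicular to WA; with |WA| = 11.1 on the right of TW, A = W + 11.1·(-0.14090, -0.99002) = (72.449, -53.541). Then |CA| = |A − C| = 90.086.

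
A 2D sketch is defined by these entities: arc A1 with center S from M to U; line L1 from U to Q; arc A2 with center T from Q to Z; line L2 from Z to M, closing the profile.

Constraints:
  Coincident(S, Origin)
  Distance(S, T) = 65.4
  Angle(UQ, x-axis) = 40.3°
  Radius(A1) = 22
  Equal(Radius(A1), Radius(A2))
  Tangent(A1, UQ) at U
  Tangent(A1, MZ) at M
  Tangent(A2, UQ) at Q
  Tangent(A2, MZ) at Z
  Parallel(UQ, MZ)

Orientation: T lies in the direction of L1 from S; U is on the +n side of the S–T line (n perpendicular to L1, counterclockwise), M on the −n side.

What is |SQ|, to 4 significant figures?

69.00

Tangency of A1 to both parallel lines with radius 22.0 puts U and M at S ± 22.0·n: U = (-14.23, 16.78), M = (14.23, -16.78). Equal radii place Q and Z the same way about T: Q = T + 22.0·n = (35.65, 59.08), Z = T − 22.0·n = (64.11, 25.52). Then |SQ| = |Q − S| = 69.00.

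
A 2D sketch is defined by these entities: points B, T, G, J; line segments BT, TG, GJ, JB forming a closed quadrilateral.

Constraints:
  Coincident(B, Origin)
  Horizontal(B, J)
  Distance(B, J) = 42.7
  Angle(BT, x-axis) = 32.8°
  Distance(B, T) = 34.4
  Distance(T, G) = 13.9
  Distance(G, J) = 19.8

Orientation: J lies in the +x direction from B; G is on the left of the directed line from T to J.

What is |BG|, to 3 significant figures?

47.1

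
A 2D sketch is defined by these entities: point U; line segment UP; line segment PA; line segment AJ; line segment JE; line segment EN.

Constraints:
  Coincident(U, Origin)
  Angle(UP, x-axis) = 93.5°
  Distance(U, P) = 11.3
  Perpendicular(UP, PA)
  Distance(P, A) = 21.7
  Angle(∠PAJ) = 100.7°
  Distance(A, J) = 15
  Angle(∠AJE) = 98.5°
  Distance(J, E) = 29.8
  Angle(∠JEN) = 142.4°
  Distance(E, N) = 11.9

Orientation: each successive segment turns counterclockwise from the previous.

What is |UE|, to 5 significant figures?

13.735

U is at the origin; UP runs at 93.5° with length 11.3, so P = (-0.68985, 11.279). UP ⟂ PA, so PA runs at -176.50°; with |PA| = 21.7, A = (-22.349, 9.9542). ∠PAJ = 100.7° gives AJ at -97.200° from the x-axis; with |AJ| = 15.0, J = (-24.229, -4.9276). ∠AJE = 98.5° gives JE at -15.700° from the x-axis; with |JE| = 29.8, E = (4.4588, -12.991). Then |UE| = |E − U| = 13.735.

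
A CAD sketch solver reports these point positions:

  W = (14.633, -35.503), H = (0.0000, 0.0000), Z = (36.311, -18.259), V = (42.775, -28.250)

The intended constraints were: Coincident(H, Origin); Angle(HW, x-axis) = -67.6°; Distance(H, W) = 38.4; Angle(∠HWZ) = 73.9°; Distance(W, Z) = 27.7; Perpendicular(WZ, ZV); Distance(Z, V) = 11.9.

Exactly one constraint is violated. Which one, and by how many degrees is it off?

Perpendicular(WZ, ZV) — off by 5.60°.

H = (0.00, 0.00) ✓; HW at -67.60° ✓; |HW| = 38.40 ✓; ∠HWZ = 73.90° ✓; |WZ| = 27.70 ✓; ∠(WZ, ZV) = 95.60° ✗; |ZV| = 11.90 ✓.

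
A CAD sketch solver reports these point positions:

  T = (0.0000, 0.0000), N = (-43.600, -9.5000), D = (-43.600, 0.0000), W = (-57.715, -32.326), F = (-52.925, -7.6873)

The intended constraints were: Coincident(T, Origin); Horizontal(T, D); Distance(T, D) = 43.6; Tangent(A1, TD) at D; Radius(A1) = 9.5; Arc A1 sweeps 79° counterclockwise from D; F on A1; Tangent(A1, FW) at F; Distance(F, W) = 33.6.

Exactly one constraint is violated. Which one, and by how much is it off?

Distance(F, W) = 33.6 — off by 8.50.

T = (0.00, 0.00) ✓; T.y = 0.00, D.y = 0.00 ✓; |TD| = 43.60 ✓; ∠(ND, DT) = 90.00° ✓; |ND| = 9.500 ✓; bearing(N→F) − bearing(N→D) = 79.00° ✓; |NF| = 9.500 ✓; ∠(NF, FW) = 90.00° ✓; |FW| = 25.10 ✗.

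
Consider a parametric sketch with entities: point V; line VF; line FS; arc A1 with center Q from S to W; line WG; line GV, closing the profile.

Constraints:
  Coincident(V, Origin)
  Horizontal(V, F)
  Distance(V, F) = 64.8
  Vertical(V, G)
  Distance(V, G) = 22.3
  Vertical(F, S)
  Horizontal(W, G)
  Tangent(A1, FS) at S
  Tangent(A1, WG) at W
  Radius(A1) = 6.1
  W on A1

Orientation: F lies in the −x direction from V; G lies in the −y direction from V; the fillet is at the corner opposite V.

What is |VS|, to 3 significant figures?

66.8

V is at the origin; V and F share the same y with |VF| = 64.8 and F on the −x side, so F = (-64.8, 0.00). V and G share the same x with |VG| = 22.3 and G on the −y side, so G = (0.00, -22.3). The virtual corner opposite V is at (-64.8, -22.3). Since A1 is tangent to FS there, QS ⟂ FS and the tangent condition forces QW to be normal to WG, with radius 6.1, so the center Q sits 6.1 in from both sides at Q = (-58.7, -16.2). That places the tangent points at S = (-64.8, -16.2) on FS and W = (-58.7, -22.3) on WG. Then |VS| = |S − V| = 66.8.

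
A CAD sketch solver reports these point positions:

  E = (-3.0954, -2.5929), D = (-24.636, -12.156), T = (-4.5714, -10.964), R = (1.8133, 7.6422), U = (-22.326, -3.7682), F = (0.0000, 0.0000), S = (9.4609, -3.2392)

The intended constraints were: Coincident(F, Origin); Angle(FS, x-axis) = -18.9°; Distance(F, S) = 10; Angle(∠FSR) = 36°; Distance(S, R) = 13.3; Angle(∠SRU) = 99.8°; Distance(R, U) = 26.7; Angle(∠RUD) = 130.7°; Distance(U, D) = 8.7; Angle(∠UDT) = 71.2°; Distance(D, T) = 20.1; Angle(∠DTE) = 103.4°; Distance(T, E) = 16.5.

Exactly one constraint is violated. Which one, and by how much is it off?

Distance(T, E) = 16.5 — off by 8.00.

F = (0.00, 0.00) ✓; FS at -18.90° ✓; |FS| = 10.00 ✓; ∠FSR = 36.00° ✓; |SR| = 13.30 ✓; ∠SRU = 99.80° ✓; |RU| = 26.70 ✓; ∠RUD = 130.7° ✓; |UD| = 8.700 ✓; ∠UDT = 71.20° ✓; |DT| = 20.10 ✓; ∠DTE = 103.4° ✓; |TE| = 8.500 ✗.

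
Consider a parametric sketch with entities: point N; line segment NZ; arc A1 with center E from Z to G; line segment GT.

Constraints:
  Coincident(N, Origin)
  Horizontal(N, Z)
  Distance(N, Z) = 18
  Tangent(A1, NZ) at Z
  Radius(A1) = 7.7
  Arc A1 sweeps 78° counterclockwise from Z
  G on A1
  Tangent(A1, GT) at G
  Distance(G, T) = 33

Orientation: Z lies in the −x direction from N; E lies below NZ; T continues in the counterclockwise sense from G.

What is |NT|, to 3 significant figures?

50.2

N is at the origin; N and Z share the same y with |NZ| = 18.0 and Z on the −x side, so Z = (-18.0, 0.00). The tangent condition forces EZ to be normal to NZ, so E = Z + (0, -7.7) = (-18.0, -7.70). On A1, Z sits at bearing 90° from E; a 78° counterclockwise sweep puts G at bearing 168°, so G = E + 7.7·(cos 168°, sin 168°) = (-25.5, -6.10). The tangent condition forces EG to be normal to GT, so GT runs along (−sin 168°, cos 168°); with |GT| = 33.0, T = (-32.4, -38.4). Then |NT| = |T − N| = 50.2.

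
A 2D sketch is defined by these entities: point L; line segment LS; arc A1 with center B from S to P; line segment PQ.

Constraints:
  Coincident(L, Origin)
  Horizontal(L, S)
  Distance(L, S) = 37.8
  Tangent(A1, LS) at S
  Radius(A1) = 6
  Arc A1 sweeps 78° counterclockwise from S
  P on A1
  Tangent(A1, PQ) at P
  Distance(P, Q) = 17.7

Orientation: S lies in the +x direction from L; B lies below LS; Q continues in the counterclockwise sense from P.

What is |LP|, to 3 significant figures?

32.3

L is at the origin; LS is horizontal with |LS| = 37.8 and S on the +x side, so S = (37.8, 0.00). Since A1 is tangent to LS there, BS ⟂ LS, so B = S + (0, -6) = (37.8, -6.00). On A1, S sits at bearing 90° from B; a 78° counterclockwise sweep puts P at bearing 168°, so P = B + 6.0·(cos 168°, sin 168°) = (31.9, -4.75). Then |LP| = |P − L| = 32.3.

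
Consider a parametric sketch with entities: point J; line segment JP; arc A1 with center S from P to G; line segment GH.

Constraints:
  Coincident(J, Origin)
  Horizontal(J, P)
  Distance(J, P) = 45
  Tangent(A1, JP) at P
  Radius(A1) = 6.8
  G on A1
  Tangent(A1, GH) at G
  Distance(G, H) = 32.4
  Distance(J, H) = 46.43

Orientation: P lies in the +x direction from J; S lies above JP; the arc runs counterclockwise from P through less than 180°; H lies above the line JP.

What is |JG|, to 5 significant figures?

51.434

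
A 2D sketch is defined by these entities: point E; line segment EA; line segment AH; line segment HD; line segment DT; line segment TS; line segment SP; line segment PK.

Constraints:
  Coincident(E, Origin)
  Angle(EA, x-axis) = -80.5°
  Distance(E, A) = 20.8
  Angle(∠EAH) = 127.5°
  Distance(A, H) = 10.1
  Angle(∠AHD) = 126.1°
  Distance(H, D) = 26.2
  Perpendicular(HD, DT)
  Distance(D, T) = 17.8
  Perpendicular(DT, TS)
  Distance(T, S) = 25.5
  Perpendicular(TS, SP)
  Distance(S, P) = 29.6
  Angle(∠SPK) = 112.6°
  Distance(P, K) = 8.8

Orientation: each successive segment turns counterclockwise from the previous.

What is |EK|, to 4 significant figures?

44.20

The perpendicularity gives SP at right angles to TS, so SP runs at -64.10°; with |SP| = 29.6, P = (18.13, -35.57). ∠SPK = 112.6° gives PK at 3.300° from the x-axis; with |PK| = 8.8, K = (26.92, -35.06). Then |EK| = |K − E| = 44.20.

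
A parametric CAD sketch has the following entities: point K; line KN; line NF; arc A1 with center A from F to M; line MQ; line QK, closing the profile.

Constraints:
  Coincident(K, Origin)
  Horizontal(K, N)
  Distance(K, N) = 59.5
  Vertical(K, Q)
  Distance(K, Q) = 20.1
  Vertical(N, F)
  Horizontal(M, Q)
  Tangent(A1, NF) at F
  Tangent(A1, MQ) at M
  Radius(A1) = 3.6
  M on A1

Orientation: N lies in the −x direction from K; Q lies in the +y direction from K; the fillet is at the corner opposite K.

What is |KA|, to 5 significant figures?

58.284

K is at the origin; K and N share the same y with |KN| = 59.5 and N on the −x side, so N = (-59.500, 0.0000). KQ is vertical with |KQ| = 20.1 and Q on the +y side, so Q = (0.0000, 20.100). The virtual corner opposite K is at (-59.500, 20.100). A1 meets NF tangentially, so AF is at right angles to NF and the tangent condition forces AM to be normal to MQ, with radius 3.6, so the center A sits 3.6 in from both sides at A = (-55.900, 16.500). Then |KA| = |A − K| = 58.284.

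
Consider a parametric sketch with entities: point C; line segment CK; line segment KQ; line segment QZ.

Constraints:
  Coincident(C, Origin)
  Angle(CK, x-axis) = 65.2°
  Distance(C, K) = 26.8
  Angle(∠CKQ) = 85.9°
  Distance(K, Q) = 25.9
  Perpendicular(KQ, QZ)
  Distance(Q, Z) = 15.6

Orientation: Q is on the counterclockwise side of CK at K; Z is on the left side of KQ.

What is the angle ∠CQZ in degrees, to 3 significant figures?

41.9°

∠CKQ = 85.9°, so KQ runs at 65.2° + (180° − 85.9°) = 159° from the x-axis; with |KQ| = 25.9, Q = K + 25.9·(cos 159°, sin 159°) = (-13.0, 33.5). KQ ⟂ QZ; with |QZ| = 15.6 on the left of KQ, Z = Q + 15.6·(-0.353, -0.935) = (-18.5, 18.9). Then cos ∠CQZ = QC·QZ / (|QC||QZ|), giving 41.9°.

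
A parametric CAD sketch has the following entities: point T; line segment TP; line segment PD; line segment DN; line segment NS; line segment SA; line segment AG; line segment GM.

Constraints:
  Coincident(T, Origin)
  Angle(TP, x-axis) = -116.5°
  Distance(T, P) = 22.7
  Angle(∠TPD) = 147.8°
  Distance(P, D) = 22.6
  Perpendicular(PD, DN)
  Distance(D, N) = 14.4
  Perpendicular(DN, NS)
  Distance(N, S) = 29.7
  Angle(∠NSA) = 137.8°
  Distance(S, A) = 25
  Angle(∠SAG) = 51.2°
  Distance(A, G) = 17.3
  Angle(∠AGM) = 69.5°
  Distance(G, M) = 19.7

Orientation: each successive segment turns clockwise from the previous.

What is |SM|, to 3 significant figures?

5.36

∠SAG = 51.2° gives AG at -140° from the x-axis; with |AG| = 17.3, G = (-0.188, -20.2). ∠AGM = 69.5° gives GM at 110° from the x-axis; with |GM| = 19.7, M = (-6.86, -1.70). Then |SM| = |M − S| = 5.36.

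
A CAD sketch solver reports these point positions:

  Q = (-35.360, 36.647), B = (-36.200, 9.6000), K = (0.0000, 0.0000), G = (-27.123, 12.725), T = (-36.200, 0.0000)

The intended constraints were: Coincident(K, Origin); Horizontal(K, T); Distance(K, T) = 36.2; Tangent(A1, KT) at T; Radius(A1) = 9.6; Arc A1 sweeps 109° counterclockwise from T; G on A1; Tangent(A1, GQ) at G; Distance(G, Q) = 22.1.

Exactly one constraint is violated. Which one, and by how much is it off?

Distance(G, Q) = 22.1 — off by 3.20.

K = (0.00, 0.00) ✓; K.y = 0.00, T.y = 0.00 ✓; |KT| = 36.20 ✓; ∠(BT, TK) = 90.00° ✓; |BT| = 9.600 ✓; bearing(B→G) − bearing(B→T) = 109.0° ✓; |BG| = 9.600 ✓; ∠(BG, GQ) = 90.00° ✓; |GQ| = 25.30 ✗.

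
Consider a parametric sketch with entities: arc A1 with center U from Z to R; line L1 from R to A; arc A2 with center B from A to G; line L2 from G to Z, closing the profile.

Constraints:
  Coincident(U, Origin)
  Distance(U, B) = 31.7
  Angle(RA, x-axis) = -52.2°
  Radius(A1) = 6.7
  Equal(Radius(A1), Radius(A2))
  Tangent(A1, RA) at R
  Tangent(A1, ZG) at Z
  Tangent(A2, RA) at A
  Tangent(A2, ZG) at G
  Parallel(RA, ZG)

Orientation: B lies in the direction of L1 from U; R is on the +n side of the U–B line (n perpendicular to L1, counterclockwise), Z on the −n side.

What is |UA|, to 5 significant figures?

32.400

The slot axis is L1's direction at -52.2°, so u = (cos -52.2°, sin -52.2°) = (0.61291, -0.79016) and n = (−sin -52.2°, cos -52.2°) = (0.79016, 0.61291). U is at the origin and B lies 31.7 along u from U, so B = 31.7·u = (19.429, -25.048). Tangency of A1 to both parallel lines with radius 6.7 puts R and Z at U ± 6.7·n: R = (5.2940, 4.1065), Z = (-5.2940, -4.1065). Equal radii place A and G the same way about B: A = B + 6.7·n = (24.723, -20.941), G = B − 6.7·n = (14.135, -29.154). Then |UA| = |A − U| = 32.400.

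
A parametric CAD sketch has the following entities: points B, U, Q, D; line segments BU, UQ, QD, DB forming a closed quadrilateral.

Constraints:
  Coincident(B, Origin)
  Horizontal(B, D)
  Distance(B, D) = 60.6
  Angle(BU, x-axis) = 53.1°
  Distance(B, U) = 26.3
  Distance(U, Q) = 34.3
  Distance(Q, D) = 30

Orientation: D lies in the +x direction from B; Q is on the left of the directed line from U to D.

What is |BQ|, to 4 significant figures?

56.71

Checks: |UQ| = 34.30 ✓; |QD| = 30.00 ✓.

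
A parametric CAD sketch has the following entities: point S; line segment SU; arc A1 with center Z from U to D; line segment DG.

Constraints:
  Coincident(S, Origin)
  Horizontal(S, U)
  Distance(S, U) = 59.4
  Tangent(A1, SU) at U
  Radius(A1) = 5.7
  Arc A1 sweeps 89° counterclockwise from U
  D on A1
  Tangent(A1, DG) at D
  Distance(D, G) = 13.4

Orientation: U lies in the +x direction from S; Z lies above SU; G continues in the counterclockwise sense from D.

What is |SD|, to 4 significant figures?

65.34

S is at the origin; S and U share the same y with |SU| = 59.4 and U on the +x side, so U = (59.40, 0.000). Since A1 is tangent to SU there, ZU ⟂ SU, so Z = U + (0, 5.7) = (59.40, 5.700). On A1, U sits at bearing -90° from Z; an 89° counterclockwise sweep puts D at bearing -1°, so D = Z + 5.7·(cos -1°, sin -1°) = (65.10, 5.601). Then |SD| = |D − S| = 65.34.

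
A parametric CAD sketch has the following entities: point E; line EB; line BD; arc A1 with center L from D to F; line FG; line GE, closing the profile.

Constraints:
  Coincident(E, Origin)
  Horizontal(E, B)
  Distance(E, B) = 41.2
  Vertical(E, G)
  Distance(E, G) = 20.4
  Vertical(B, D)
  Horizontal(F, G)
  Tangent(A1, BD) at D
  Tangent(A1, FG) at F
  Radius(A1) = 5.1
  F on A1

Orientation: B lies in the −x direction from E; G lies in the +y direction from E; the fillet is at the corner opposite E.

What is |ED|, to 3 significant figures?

43.9

The virtual corner opposite E is at (-41.2, 20.4). Tangency of A1 to BD means the radius LD is perpendicular to BD and since A1 is tangent to FG there, LF ⟂ FG, with radius 5.1, so the center L sits 5.1 in from both sides at L = (-36.1, 15.3). That places the tangent points at D = (-41.2, 15.3) on BD and F = (-36.1, 20.4) on FG. Then |ED| = |D − E| = 43.9.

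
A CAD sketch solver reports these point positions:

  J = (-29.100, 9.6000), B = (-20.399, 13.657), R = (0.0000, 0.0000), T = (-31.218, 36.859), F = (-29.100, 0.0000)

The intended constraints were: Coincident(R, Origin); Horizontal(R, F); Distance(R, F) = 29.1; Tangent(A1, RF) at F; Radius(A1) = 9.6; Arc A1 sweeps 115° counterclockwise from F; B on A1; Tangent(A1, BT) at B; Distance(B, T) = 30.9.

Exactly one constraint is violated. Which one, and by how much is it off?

Distance(B, T) = 30.9 — off by 5.30.

R = (0.00, 0.00) ✓; R.y = 0.00, F.y = 0.00 ✓; |RF| = 29.10 ✓; ∠(JF, FR) = 90.00° ✓; |JF| = 9.600 ✓; bearing(J→B) − bearing(J→F) = 115.0° ✓; |JB| = 9.600 ✓; ∠(JB, BT) = 90.00° ✓; |BT| = 25.60 ✗.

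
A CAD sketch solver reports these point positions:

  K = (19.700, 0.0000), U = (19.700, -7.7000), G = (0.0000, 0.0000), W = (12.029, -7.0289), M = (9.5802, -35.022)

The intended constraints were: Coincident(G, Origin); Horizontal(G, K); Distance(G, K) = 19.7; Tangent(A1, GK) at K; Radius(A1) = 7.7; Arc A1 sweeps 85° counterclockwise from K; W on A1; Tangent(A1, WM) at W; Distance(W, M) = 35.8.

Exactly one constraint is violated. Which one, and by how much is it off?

Distance(W, M) = 35.8 — off by 7.70.

G = (0.00, 0.00) ✓; G.y = 0.00, K.y = 0.00 ✓; |GK| = 19.70 ✓; ∠(UK, KG) = 90.00° ✓; |UK| = 7.700 ✓; bearing(U→W) − bearing(U→K) = 85.00° ✓; |UW| = 7.700 ✓; ∠(UW, WM) = 90.00° ✓; |WM| = 28.10 ✗.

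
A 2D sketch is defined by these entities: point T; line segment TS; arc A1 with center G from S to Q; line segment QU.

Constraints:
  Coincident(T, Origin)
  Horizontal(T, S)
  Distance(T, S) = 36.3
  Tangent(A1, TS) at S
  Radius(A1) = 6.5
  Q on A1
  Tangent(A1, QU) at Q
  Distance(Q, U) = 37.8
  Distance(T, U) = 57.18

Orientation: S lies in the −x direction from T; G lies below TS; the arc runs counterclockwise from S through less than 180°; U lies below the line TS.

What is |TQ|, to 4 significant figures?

43.38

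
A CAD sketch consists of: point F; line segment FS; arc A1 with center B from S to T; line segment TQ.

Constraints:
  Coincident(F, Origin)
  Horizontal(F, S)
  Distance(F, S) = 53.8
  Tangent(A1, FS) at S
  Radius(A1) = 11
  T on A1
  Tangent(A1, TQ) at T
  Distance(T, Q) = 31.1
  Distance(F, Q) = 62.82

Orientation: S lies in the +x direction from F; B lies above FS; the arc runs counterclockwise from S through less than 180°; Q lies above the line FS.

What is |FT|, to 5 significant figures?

65.244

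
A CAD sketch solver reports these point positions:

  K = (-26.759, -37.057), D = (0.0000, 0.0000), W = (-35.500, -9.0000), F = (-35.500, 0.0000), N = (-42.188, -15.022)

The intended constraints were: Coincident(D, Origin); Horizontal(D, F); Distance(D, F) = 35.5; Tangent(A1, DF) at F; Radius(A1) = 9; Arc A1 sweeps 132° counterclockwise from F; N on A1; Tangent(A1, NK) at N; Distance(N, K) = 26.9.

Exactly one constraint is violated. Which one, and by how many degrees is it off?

Tangent(A1, NK) at N — off by 7.00°.

D = (0.00, 0.00) ✓; D.y = 0.00, F.y = 0.00 ✓; |DF| = 35.50 ✓; ∠(WF, FD) = 90.00° ✓; |WF| = 9.000 ✓; bearing(W→N) − bearing(W→F) = 132.0° ✓; |WN| = 9.000 ✓; ∠(WN, NK) = 97.00° ✗; |NK| = 26.90 ✓.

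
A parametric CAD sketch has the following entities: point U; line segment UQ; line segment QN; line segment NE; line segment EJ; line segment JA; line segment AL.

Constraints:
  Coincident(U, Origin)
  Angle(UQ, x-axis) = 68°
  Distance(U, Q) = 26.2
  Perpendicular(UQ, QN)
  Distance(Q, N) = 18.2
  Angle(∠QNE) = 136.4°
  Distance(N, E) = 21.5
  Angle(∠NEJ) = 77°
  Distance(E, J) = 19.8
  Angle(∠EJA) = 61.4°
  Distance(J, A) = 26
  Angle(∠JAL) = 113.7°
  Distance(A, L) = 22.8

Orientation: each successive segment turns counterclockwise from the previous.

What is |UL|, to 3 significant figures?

51.2

U is at the origin; UQ runs at 68.0° with length 26.2, so Q = (9.81, 24.3). UQ ⟂ QN, so QN runs at 158°; with |QN| = 18.2, N = (-7.06, 31.1). ∠QNE = 136.4° gives NE at -158° from the x-axis; with |NE| = 21.5, E = (-27.1, 23.2). ∠NEJ = 77.0° gives EJ at -55.4° from the x-axis; with |EJ| = 19.8, J = (-15.8, 6.90). ∠EJA = 61.4° gives JA at 63.2° from the x-axis; with |JA| = 26.0, A = (-4.08, 30.1). ∠JAL = 113.7° gives AL at 130° from the x-axis; with |AL| = 22.8, L = (-18.6, 47.7). Then |UL| = |L − U| = 51.2.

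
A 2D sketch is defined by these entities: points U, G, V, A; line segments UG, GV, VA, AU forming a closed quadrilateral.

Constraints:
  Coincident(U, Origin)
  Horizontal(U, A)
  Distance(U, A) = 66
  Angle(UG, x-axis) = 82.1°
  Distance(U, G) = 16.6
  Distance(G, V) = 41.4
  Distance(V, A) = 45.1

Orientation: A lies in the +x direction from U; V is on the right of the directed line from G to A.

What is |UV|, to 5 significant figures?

30.813

U is at the origin; U and A share the same y with |UA| = 66.0 and A in +x, so A = (66.0, 0). UG runs at 82.1° with |UG| = 16.6, so G = (2.2816, 16.442). V is determined by |GV| = 41.4 and |VA| = 45.1 together: it lies at the intersection of circle(G, 41.4) and circle(A, 45.1). With |GA| = 65.806, the foot of the radical line on GA is 30.471 from G and the perpendicular offset is √(41.4² − 30.471²) = 28.026. Taking the right-of-GA solution: V = (24.783, -18.308).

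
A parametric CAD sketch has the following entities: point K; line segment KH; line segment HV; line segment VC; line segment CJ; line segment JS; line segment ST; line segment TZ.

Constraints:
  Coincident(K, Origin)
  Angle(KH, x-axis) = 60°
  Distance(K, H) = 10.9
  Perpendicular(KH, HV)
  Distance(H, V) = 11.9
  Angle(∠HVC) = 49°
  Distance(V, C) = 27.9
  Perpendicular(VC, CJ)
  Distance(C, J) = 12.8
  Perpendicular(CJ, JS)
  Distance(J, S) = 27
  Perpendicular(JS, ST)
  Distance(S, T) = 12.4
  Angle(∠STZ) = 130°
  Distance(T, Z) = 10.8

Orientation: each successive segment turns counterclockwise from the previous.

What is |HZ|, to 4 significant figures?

15.58

K is at the origin; KH runs at 60.0° with length 10.9, so H = (5.450, 9.440). The perpendicularity gives HV at right angles to KH, so HV runs at 150.0°; with |HV| = 11.9, V = (-4.856, 15.39). ∠HVC = 49.0° gives VC at -79.00° from the x-axis; with |VC| = 27.9, C = (0.4679, -12.00). VC ⟂ CJ, so CJ runs at 11.00°; with |CJ| = 12.8, J = (13.03, -9.555). CJ is perpendicular to JS, so JS runs at 101.0°; with |JS| = 27.0, S = (7.881, 16.95). The perpendicularity gives ST at right angles to JS, so ST runs at -169.0°; with |ST| = 12.4, T = (-4.291, 14.58). ∠STZ = 130.0° gives TZ at -119.0° from the x-axis; with |TZ| = 10.8, Z = (-9.527, 5.137). Then |HZ| = |Z − H| = 15.58.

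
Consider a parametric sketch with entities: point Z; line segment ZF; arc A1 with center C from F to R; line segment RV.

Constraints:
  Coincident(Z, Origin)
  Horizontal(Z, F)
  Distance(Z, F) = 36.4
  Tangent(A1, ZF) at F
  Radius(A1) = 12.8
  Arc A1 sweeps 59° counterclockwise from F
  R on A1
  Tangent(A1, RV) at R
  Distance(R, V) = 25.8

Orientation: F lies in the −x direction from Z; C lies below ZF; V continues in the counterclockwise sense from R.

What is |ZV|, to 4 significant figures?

66.95

Z is at the origin; Z and F share the same y with |ZF| = 36.4 and F on the −x side, so F = (-36.40, 0.000). The tangent condition forces CF to be normal to ZF, so C = F + (0, -12.8) = (-36.40, -12.80). On A1, F sits at bearing 90° from C; a 59° counterclockwise sweep puts R at bearing 149°, so R = C + 12.8·(cos 149°, sin 149°) = (-47.37, -6.208). A1 meets RV tangentially, so CR is at right angles to RV, so RV runs along (−sin 149°, cos 149°); with |RV| = 25.8, V = (-60.66, -28.32). Then |ZV| = |V − Z| = 66.95.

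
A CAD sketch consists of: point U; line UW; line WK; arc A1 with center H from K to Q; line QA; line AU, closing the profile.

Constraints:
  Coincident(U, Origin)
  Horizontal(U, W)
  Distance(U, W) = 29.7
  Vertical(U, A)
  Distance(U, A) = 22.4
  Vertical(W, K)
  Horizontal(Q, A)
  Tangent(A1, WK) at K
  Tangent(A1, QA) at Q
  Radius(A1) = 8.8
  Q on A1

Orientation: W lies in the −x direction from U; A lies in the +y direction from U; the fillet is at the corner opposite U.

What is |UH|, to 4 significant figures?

24.94

U is at the origin; UW is horizontal with |UW| = 29.7 and W on the −x side, so W = (-29.70, 0.000). UA is vertical with |UA| = 22.4 and A on the +y side, so A = (0.000, 22.40). The virtual corner opposite U is at (-29.70, 22.40). A1 meets WK tangentially, so HK is at right angles to WK and tangency of A1 to QA means the radius HQ is perpendicular to QA, with radius 8.8, so the center H sits 8.8 in from both sides at H = (-20.90, 13.60). Then |UH| = |H − U| = 24.94.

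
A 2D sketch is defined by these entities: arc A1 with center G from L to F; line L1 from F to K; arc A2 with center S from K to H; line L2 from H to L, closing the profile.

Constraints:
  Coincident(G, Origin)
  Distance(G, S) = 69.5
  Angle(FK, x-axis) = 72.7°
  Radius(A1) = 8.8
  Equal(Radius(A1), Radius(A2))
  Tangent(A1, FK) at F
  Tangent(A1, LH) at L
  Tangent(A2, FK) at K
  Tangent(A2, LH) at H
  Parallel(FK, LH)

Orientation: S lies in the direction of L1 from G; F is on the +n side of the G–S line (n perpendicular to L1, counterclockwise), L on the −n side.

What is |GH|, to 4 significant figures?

70.05

The slot axis is L1's direction at 72.7°, so u = (cos 72.7°, sin 72.7°) = (0.2974, 0.9548) and n = (−sin 72.7°, cos 72.7°) = (-0.9548, 0.2974). G is at the origin and S lies 69.5 along u from G, so S = 69.5·u = (20.67, 66.36). Tangency of A1 to both parallel lines with radius 8.8 puts F and L at G ± 8.8·n: F = (-8.402, 2.617), L = (8.402, -2.617). Equal radii place K and H the same way about S: K = S + 8.8·n = (12.27, 68.97), H = S − 8.8·n = (29.07, 63.74). Then |GH| = |H − G| = 70.05.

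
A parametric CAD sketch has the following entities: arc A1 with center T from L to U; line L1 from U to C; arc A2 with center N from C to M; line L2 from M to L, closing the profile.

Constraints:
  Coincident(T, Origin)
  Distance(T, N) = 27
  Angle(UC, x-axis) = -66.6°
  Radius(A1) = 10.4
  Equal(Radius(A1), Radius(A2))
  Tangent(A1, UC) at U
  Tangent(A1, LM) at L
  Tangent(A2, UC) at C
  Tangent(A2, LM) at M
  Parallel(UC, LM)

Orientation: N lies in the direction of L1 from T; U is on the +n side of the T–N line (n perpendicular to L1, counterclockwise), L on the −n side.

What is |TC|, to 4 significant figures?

28.93

Tangency of A1 to both parallel lines with radius 10.4 puts U and L at T ± 10.4·n: U = (9.545, 4.130), L = (-9.545, -4.130). Equal radii place C and M the same way about N: C = N + 10.4·n = (20.27, -20.65), M = N − 10.4·n = (1.178, -28.91). Then |TC| = |C − T| = 28.93.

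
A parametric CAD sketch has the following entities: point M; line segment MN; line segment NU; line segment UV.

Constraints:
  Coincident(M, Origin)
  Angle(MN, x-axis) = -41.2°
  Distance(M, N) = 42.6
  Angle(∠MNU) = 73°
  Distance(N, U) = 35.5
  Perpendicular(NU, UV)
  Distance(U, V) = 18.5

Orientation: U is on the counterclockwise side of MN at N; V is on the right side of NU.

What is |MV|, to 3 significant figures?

63.6

∠MNU = 73.0°, so NU runs at -41.2° + (180° − 73.0°) = 65.8° from the x-axis; with |NU| = 35.5, U = N + 35.5·(cos 65.8°, sin 65.8°) = (46.6, 4.32). NU ⟂ UV; with |UV| = 18.5 on the right of NU, V = U + 18.5·(0.912, -0.410) = (63.5, -3.26). Then |MV| = |V − M| = 63.6.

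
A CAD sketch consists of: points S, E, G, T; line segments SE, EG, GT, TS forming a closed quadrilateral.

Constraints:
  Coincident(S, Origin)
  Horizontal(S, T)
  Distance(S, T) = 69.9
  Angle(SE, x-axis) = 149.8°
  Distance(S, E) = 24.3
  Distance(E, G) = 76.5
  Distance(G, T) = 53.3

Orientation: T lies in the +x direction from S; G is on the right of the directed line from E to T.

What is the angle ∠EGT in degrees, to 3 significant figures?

88.0°

S is at the origin; ST is horizontal with |ST| = 69.9 and T in +x, so T = (69.9, 0). SE runs at 149.8° with |SE| = 24.3, so E = (-21.0, 12.2). G is determined by |EG| = 76.5 and |GT| = 53.3 together: it lies at the intersection of circle(E, 76.5) and circle(T, 53.3). With |ET| = 91.7, the foot of the radical line on ET is 62.3 from E and the perpendicular offset is √(76.5² − 62.3²) = 44.4. Taking the right-of-ET solution: G = (34.8, -40.1).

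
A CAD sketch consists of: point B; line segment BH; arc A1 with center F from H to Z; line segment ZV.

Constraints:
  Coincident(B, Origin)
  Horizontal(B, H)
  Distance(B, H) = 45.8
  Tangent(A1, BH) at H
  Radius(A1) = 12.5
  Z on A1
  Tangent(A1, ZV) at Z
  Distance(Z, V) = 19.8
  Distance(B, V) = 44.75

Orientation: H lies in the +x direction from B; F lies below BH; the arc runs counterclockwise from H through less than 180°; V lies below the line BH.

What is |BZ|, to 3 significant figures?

35.3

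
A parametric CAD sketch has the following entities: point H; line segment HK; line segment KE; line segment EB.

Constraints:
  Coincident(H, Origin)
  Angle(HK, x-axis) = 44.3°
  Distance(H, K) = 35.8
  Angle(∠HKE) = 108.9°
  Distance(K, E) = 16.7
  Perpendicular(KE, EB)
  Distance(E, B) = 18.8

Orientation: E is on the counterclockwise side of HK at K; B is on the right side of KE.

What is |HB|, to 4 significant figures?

59.79

H is at the origin; HK runs at 44.3° with length 35.8, so K = 35.8·(cos 44.3°, sin 44.3°) = (25.62, 25.00). ∠HKE = 108.9°, so KE runs at 44.3° + (180° − 108.9°) = 115.4° from the x-axis; with |KE| = 16.7, E = K + 16.7·(cos 115.4°, sin 115.4°) = (18.46, 40.09). KE is perpendicular to EB; with |EB| = 18.8 on the right of KE, B = E + 18.8·(0.9033, 0.4289) = (35.44, 48.15). Then |HB| = |B − H| = 59.79.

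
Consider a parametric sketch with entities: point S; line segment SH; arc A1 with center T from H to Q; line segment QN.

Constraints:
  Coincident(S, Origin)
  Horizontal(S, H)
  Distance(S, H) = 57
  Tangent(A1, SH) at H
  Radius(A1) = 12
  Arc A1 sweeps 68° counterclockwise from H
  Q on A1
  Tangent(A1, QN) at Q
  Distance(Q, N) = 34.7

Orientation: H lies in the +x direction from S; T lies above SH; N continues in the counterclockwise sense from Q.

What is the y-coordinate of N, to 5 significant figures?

39.678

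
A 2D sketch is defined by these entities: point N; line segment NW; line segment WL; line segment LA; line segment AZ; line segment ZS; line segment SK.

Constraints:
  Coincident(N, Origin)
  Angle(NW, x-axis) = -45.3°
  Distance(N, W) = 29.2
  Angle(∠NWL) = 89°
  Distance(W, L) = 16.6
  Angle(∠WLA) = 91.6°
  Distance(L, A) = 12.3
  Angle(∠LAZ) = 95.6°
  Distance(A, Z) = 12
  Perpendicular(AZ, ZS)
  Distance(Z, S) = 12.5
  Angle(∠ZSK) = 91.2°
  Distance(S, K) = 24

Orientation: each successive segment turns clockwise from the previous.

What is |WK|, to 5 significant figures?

27.295

AZ is perpendicular to ZS, so ZS runs at -39.100°; with |ZS| = 12.5, S = (17.064, -22.143). ∠ZSK = 91.2° gives SK at -127.90° from the x-axis; with |SK| = 24.0, K = (2.3209, -41.081). Then |WK| = |K − W| = 27.295.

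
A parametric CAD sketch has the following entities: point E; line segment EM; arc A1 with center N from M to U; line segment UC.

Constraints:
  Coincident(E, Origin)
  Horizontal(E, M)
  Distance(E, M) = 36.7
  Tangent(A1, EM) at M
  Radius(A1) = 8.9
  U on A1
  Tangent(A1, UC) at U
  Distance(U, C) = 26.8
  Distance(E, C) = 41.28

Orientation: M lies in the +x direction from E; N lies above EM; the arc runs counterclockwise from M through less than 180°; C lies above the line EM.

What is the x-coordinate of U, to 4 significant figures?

42.87

E is at the origin; EM is horizontal with |EM| = 36.7 and M on the +x side, so M = (36.70, 0.000). Since A1 is tangent to EM there, NM ⟂ EM, so N = M + (0, 8.9) = (36.70, 8.900). Since NU ⟂ UC (tangency), |NC| = √(8.9² + 26.8²) = 28.24 regardless of where U sits on A1. So C lies on both circle(E, 41.28) and circle(N, 28.24); the above-EM intersection is C = (23.56, 33.90). U is the foot of the tangent from C: U = (42.87, 15.31).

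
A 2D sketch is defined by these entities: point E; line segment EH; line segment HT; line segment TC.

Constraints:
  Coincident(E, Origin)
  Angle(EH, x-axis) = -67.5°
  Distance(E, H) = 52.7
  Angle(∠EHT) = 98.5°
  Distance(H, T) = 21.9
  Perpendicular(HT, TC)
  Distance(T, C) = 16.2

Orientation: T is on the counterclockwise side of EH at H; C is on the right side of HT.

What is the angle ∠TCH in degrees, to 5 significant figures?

53.509°

E is at the origin; EH runs at -67.5° with length 52.7, so H = 52.7·(cos -67.5°, sin -67.5°) = (20.167, -48.688). ∠EHT = 98.5°, so HT runs at -67.5° + (180° − 98.5°) = 14.000° from the x-axis; with |HT| = 21.9, T = H + 21.9·(cos 14.000°, sin 14.000°) = (41.417, -43.390). The perpendicularity gives TC at right angles to HT; with |TC| = 16.2 on the right of HT, C = T + 16.2·(0.24192, -0.97030) = (45.336, -59.109). Then cos ∠TCH = CT·CH / (|CT||CH|), giving 53.509°.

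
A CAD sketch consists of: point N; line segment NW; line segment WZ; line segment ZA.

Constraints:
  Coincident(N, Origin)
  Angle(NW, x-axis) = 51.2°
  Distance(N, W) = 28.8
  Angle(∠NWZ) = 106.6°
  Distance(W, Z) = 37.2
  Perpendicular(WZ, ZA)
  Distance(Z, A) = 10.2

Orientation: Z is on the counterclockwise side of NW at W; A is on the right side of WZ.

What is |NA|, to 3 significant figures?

59.1

N is at the origin; NW runs at 51.2° with length 28.8, so W = 28.8·(cos 51.2°, sin 51.2°) = (18.0, 22.4). ∠NWZ = 106.6°, so WZ runs at 51.2° + (180° − 106.6°) = 125° from the x-axis; with |WZ| = 37.2, Z = W + 37.2·(cos 125°, sin 125°) = (-3.08, 53.1). WZ is perpendicular to ZA; with |ZA| = 10.2 on the right of WZ, A = Z + 10.2·(0.823, 0.568) = (5.32, 58.9). Then |NA| = |A − N| = 59.1.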